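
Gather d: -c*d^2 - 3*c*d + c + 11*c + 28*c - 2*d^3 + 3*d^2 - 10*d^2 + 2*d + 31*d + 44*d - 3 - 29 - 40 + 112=40*c - 2*d^3 + d^2*(-c - 7) + d*(77 - 3*c) + 40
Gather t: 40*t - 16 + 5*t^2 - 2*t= 5*t^2 + 38*t - 16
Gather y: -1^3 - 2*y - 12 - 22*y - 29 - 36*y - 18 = -60*y - 60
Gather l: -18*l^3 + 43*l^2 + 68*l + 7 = -18*l^3 + 43*l^2 + 68*l + 7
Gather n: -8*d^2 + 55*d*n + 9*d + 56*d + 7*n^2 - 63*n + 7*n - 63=-8*d^2 + 65*d + 7*n^2 + n*(55*d - 56) - 63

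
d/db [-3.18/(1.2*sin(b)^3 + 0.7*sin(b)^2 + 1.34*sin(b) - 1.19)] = (11.448*sin(b)^2 + 4.452*sin(b) + 4.2612)*cos(b)/(1.2*sin(b)^3 + 0.7*sin(b)^2 + 1.34*sin(b) - 1.19)^2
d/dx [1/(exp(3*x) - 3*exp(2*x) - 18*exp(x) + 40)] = 3*(-exp(2*x) + 2*exp(x) + 6)*exp(x)/(exp(3*x) - 3*exp(2*x) - 18*exp(x) + 40)^2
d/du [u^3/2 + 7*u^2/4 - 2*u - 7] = 3*u^2/2 + 7*u/2 - 2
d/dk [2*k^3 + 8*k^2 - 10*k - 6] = 6*k^2 + 16*k - 10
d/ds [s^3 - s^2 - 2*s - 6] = 3*s^2 - 2*s - 2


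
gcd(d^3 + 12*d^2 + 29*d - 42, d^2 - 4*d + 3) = d - 1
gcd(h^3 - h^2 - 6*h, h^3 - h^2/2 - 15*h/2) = h^2 - 3*h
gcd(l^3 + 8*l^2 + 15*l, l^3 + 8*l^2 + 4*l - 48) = 1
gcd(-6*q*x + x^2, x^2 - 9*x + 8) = 1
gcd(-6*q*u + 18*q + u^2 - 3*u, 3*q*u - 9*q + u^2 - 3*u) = u - 3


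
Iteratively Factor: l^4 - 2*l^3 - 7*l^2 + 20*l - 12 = (l - 1)*(l^3 - l^2 - 8*l + 12) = (l - 2)*(l - 1)*(l^2 + l - 6) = (l - 2)*(l - 1)*(l + 3)*(l - 2)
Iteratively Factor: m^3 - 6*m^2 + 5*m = (m - 5)*(m^2 - m) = (m - 5)*(m - 1)*(m)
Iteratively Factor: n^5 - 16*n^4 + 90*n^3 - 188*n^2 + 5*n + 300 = (n - 4)*(n^4 - 12*n^3 + 42*n^2 - 20*n - 75) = (n - 4)*(n - 3)*(n^3 - 9*n^2 + 15*n + 25) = (n - 5)*(n - 4)*(n - 3)*(n^2 - 4*n - 5) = (n - 5)*(n - 4)*(n - 3)*(n + 1)*(n - 5)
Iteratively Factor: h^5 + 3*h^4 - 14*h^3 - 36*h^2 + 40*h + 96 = (h + 4)*(h^4 - h^3 - 10*h^2 + 4*h + 24) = (h - 2)*(h + 4)*(h^3 + h^2 - 8*h - 12) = (h - 2)*(h + 2)*(h + 4)*(h^2 - h - 6) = (h - 2)*(h + 2)^2*(h + 4)*(h - 3)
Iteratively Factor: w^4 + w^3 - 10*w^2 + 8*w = (w - 1)*(w^3 + 2*w^2 - 8*w) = (w - 1)*(w + 4)*(w^2 - 2*w) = (w - 2)*(w - 1)*(w + 4)*(w)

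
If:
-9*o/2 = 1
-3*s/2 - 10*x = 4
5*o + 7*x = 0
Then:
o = -2/9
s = -704/189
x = 10/63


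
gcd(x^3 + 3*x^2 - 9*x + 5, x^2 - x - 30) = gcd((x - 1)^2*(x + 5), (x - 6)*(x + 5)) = x + 5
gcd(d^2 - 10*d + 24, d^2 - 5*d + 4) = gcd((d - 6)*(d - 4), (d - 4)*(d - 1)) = d - 4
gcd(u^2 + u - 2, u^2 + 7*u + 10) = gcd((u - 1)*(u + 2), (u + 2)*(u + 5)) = u + 2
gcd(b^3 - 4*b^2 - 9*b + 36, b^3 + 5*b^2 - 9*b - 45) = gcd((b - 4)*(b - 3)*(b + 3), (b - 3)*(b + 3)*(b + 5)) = b^2 - 9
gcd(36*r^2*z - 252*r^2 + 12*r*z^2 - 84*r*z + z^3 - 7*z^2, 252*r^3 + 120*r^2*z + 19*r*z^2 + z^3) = 36*r^2 + 12*r*z + z^2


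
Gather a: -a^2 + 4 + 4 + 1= 9 - a^2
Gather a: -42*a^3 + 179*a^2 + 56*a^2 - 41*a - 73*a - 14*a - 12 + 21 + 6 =-42*a^3 + 235*a^2 - 128*a + 15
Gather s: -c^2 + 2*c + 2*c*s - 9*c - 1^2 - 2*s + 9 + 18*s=-c^2 - 7*c + s*(2*c + 16) + 8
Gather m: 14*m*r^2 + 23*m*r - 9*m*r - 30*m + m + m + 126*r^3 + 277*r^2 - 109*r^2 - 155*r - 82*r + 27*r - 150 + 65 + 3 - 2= m*(14*r^2 + 14*r - 28) + 126*r^3 + 168*r^2 - 210*r - 84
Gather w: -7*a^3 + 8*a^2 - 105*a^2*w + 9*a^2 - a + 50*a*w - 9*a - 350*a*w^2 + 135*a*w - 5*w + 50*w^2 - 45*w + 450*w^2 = -7*a^3 + 17*a^2 - 10*a + w^2*(500 - 350*a) + w*(-105*a^2 + 185*a - 50)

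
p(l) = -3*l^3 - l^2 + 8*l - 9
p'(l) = -9*l^2 - 2*l + 8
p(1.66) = -12.20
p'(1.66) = -20.12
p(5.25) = -428.67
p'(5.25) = -250.56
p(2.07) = -23.33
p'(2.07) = -34.70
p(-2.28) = 3.12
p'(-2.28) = -34.23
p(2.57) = -45.97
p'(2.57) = -56.58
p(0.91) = -4.81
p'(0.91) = -1.27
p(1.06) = -5.22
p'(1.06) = -4.23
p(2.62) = -48.86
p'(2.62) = -59.02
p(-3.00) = 39.00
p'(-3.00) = -67.00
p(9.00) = -2205.00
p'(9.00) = -739.00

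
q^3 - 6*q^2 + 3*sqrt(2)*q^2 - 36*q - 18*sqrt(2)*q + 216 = (q - 6)*(q - 3*sqrt(2))*(q + 6*sqrt(2))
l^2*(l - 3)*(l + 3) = l^4 - 9*l^2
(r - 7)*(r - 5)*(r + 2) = r^3 - 10*r^2 + 11*r + 70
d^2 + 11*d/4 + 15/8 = (d + 5/4)*(d + 3/2)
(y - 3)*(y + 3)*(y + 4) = y^3 + 4*y^2 - 9*y - 36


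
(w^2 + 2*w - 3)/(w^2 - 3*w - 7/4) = 4*(-w^2 - 2*w + 3)/(-4*w^2 + 12*w + 7)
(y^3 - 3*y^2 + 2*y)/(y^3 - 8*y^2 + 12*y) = (y - 1)/(y - 6)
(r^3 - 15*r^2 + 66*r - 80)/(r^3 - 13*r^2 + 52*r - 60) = (r - 8)/(r - 6)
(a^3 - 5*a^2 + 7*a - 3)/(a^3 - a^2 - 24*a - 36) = (-a^3 + 5*a^2 - 7*a + 3)/(-a^3 + a^2 + 24*a + 36)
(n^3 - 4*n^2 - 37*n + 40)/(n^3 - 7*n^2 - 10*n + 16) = (n + 5)/(n + 2)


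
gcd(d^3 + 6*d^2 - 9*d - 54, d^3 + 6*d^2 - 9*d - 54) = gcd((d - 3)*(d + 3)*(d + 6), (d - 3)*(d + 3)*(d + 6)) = d^3 + 6*d^2 - 9*d - 54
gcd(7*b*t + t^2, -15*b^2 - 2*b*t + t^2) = 1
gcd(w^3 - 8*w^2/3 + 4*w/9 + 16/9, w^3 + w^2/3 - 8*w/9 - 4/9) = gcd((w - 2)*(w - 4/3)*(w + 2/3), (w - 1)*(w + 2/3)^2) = w + 2/3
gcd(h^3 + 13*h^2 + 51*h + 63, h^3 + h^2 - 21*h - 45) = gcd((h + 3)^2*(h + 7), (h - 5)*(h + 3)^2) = h^2 + 6*h + 9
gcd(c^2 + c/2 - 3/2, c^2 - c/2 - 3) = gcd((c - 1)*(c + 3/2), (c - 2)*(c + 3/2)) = c + 3/2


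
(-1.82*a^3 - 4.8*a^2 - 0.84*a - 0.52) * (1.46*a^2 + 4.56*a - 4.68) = -2.6572*a^5 - 15.3072*a^4 - 14.5968*a^3 + 17.8744*a^2 + 1.56*a + 2.4336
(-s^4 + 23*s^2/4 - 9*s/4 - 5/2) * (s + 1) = -s^5 - s^4 + 23*s^3/4 + 7*s^2/2 - 19*s/4 - 5/2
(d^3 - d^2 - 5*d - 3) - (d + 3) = d^3 - d^2 - 6*d - 6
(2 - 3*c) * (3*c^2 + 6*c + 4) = -9*c^3 - 12*c^2 + 8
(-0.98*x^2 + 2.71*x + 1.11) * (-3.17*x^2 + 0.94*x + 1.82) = 3.1066*x^4 - 9.5119*x^3 - 2.7549*x^2 + 5.9756*x + 2.0202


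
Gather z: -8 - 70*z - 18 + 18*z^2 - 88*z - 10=18*z^2 - 158*z - 36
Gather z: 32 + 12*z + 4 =12*z + 36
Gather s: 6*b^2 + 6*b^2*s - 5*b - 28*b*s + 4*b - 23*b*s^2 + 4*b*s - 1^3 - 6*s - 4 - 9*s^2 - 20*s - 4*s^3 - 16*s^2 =6*b^2 - b - 4*s^3 + s^2*(-23*b - 25) + s*(6*b^2 - 24*b - 26) - 5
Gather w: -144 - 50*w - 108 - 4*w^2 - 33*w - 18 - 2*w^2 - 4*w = -6*w^2 - 87*w - 270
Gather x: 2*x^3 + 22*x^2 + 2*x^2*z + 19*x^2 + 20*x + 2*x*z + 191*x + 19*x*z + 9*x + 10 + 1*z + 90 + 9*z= 2*x^3 + x^2*(2*z + 41) + x*(21*z + 220) + 10*z + 100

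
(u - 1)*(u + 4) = u^2 + 3*u - 4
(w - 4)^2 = w^2 - 8*w + 16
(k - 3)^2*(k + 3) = k^3 - 3*k^2 - 9*k + 27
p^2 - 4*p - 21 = (p - 7)*(p + 3)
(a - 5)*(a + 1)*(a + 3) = a^3 - a^2 - 17*a - 15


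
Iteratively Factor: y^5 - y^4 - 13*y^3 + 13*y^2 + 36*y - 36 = (y + 3)*(y^4 - 4*y^3 - y^2 + 16*y - 12) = (y - 3)*(y + 3)*(y^3 - y^2 - 4*y + 4) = (y - 3)*(y - 1)*(y + 3)*(y^2 - 4) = (y - 3)*(y - 1)*(y + 2)*(y + 3)*(y - 2)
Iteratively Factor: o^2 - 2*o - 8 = (o - 4)*(o + 2)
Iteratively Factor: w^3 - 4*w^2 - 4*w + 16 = (w - 4)*(w^2 - 4) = (w - 4)*(w - 2)*(w + 2)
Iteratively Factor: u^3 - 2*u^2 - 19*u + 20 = (u + 4)*(u^2 - 6*u + 5) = (u - 1)*(u + 4)*(u - 5)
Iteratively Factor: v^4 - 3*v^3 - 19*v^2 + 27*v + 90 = (v - 5)*(v^3 + 2*v^2 - 9*v - 18) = (v - 5)*(v + 3)*(v^2 - v - 6) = (v - 5)*(v + 2)*(v + 3)*(v - 3)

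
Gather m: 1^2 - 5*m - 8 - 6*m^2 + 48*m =-6*m^2 + 43*m - 7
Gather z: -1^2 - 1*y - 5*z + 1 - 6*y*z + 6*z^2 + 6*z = -y + 6*z^2 + z*(1 - 6*y)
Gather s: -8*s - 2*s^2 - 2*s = -2*s^2 - 10*s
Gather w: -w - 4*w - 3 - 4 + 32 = 25 - 5*w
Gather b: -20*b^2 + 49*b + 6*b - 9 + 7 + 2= -20*b^2 + 55*b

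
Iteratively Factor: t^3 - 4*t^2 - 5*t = (t - 5)*(t^2 + t) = (t - 5)*(t + 1)*(t)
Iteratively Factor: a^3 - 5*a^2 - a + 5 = (a + 1)*(a^2 - 6*a + 5) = (a - 1)*(a + 1)*(a - 5)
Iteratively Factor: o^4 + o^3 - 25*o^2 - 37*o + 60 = (o - 1)*(o^3 + 2*o^2 - 23*o - 60) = (o - 1)*(o + 3)*(o^2 - o - 20) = (o - 1)*(o + 3)*(o + 4)*(o - 5)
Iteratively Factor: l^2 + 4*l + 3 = (l + 3)*(l + 1)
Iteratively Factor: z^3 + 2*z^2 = (z)*(z^2 + 2*z) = z^2*(z + 2)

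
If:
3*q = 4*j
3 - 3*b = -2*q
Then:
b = 2*q/3 + 1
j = 3*q/4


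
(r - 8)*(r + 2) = r^2 - 6*r - 16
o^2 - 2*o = o*(o - 2)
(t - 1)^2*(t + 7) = t^3 + 5*t^2 - 13*t + 7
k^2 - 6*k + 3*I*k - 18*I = (k - 6)*(k + 3*I)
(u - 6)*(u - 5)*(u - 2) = u^3 - 13*u^2 + 52*u - 60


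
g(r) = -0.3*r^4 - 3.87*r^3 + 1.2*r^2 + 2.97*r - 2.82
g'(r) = -1.2*r^3 - 11.61*r^2 + 2.4*r + 2.97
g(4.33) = -387.09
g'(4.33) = -301.73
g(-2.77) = 62.75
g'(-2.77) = -67.26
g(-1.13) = 0.45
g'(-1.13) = -12.84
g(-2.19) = 30.18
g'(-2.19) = -45.36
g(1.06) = -3.31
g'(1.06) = -8.96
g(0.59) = -1.48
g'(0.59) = 0.10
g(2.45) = -56.06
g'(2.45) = -78.49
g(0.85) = -1.96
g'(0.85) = -4.12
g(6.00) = -1166.52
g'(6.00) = -659.79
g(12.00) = -12702.54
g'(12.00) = -3713.67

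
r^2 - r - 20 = (r - 5)*(r + 4)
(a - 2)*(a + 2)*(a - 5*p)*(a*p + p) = a^4*p - 5*a^3*p^2 + a^3*p - 5*a^2*p^2 - 4*a^2*p + 20*a*p^2 - 4*a*p + 20*p^2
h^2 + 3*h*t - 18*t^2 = (h - 3*t)*(h + 6*t)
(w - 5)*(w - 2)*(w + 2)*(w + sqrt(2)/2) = w^4 - 5*w^3 + sqrt(2)*w^3/2 - 4*w^2 - 5*sqrt(2)*w^2/2 - 2*sqrt(2)*w + 20*w + 10*sqrt(2)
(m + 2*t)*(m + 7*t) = m^2 + 9*m*t + 14*t^2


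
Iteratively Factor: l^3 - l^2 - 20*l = (l + 4)*(l^2 - 5*l) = (l - 5)*(l + 4)*(l)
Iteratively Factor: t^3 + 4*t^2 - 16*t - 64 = (t + 4)*(t^2 - 16) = (t - 4)*(t + 4)*(t + 4)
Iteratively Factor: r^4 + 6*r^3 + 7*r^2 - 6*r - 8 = (r + 1)*(r^3 + 5*r^2 + 2*r - 8) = (r + 1)*(r + 2)*(r^2 + 3*r - 4) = (r - 1)*(r + 1)*(r + 2)*(r + 4)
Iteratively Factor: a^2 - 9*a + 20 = (a - 4)*(a - 5)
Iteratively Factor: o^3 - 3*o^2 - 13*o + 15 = (o + 3)*(o^2 - 6*o + 5) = (o - 1)*(o + 3)*(o - 5)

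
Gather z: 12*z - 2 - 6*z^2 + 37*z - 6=-6*z^2 + 49*z - 8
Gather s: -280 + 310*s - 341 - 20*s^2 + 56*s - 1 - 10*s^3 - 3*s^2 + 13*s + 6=-10*s^3 - 23*s^2 + 379*s - 616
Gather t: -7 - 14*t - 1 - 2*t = -16*t - 8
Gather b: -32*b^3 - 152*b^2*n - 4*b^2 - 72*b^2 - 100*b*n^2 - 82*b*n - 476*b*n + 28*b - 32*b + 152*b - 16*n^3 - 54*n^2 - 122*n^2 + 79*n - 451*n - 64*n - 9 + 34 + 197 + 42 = -32*b^3 + b^2*(-152*n - 76) + b*(-100*n^2 - 558*n + 148) - 16*n^3 - 176*n^2 - 436*n + 264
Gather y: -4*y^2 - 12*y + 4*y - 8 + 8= -4*y^2 - 8*y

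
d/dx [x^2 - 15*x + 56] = 2*x - 15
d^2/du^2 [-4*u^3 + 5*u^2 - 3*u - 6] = 10 - 24*u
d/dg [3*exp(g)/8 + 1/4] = 3*exp(g)/8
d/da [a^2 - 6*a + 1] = 2*a - 6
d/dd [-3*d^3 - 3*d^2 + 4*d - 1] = -9*d^2 - 6*d + 4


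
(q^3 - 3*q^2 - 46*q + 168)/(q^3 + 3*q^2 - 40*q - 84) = (q - 4)/(q + 2)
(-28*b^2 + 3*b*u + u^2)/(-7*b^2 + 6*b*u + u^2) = (-4*b + u)/(-b + u)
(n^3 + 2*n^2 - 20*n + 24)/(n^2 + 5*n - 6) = (n^2 - 4*n + 4)/(n - 1)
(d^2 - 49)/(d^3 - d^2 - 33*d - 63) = (d + 7)/(d^2 + 6*d + 9)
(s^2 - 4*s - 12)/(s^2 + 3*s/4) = 4*(s^2 - 4*s - 12)/(s*(4*s + 3))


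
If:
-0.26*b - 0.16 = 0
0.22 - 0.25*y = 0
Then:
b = -0.62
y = 0.88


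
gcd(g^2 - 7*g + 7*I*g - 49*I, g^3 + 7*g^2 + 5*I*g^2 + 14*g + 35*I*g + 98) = g + 7*I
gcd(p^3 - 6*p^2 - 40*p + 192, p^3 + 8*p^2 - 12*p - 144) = p^2 + 2*p - 24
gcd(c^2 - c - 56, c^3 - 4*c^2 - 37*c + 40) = c - 8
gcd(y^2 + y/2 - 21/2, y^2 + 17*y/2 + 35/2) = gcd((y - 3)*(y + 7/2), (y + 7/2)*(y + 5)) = y + 7/2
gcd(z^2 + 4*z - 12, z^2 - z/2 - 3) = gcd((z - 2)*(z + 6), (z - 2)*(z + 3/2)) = z - 2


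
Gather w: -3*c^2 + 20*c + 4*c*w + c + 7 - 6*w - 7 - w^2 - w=-3*c^2 + 21*c - w^2 + w*(4*c - 7)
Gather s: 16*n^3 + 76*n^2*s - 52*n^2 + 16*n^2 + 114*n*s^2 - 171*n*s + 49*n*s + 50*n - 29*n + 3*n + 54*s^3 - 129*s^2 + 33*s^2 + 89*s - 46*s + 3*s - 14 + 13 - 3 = 16*n^3 - 36*n^2 + 24*n + 54*s^3 + s^2*(114*n - 96) + s*(76*n^2 - 122*n + 46) - 4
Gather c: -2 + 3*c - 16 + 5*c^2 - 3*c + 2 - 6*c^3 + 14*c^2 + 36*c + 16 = -6*c^3 + 19*c^2 + 36*c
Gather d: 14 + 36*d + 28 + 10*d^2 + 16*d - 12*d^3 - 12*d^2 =-12*d^3 - 2*d^2 + 52*d + 42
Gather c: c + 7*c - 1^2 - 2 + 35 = 8*c + 32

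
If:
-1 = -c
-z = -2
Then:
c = 1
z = 2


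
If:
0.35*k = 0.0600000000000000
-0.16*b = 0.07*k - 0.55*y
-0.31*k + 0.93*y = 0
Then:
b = 0.12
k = 0.17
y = 0.06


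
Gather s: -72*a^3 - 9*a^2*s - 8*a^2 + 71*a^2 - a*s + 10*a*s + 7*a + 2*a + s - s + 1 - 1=-72*a^3 + 63*a^2 + 9*a + s*(-9*a^2 + 9*a)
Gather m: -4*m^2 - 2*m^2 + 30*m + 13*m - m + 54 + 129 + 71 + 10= -6*m^2 + 42*m + 264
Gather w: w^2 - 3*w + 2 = w^2 - 3*w + 2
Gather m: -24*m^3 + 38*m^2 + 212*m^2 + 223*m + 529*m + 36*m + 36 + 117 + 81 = -24*m^3 + 250*m^2 + 788*m + 234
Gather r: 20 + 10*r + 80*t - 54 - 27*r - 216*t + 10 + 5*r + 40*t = -12*r - 96*t - 24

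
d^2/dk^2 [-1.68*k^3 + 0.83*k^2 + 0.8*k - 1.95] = 1.66 - 10.08*k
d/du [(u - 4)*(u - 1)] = 2*u - 5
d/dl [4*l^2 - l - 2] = 8*l - 1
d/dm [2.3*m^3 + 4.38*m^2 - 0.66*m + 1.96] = 6.9*m^2 + 8.76*m - 0.66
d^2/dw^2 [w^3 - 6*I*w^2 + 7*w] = 6*w - 12*I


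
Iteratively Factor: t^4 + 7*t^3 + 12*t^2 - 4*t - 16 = (t - 1)*(t^3 + 8*t^2 + 20*t + 16) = (t - 1)*(t + 2)*(t^2 + 6*t + 8) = (t - 1)*(t + 2)*(t + 4)*(t + 2)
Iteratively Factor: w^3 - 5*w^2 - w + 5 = (w + 1)*(w^2 - 6*w + 5) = (w - 1)*(w + 1)*(w - 5)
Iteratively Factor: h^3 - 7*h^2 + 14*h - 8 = (h - 2)*(h^2 - 5*h + 4) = (h - 2)*(h - 1)*(h - 4)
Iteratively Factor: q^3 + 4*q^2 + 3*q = (q)*(q^2 + 4*q + 3) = q*(q + 3)*(q + 1)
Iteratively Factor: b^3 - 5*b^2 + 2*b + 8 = (b - 2)*(b^2 - 3*b - 4) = (b - 4)*(b - 2)*(b + 1)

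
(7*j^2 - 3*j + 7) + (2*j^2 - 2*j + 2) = 9*j^2 - 5*j + 9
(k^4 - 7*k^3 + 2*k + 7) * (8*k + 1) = 8*k^5 - 55*k^4 - 7*k^3 + 16*k^2 + 58*k + 7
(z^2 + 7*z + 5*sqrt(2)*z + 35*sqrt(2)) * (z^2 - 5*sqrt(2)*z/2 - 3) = z^4 + 5*sqrt(2)*z^3/2 + 7*z^3 - 28*z^2 + 35*sqrt(2)*z^2/2 - 196*z - 15*sqrt(2)*z - 105*sqrt(2)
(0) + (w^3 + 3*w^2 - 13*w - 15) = w^3 + 3*w^2 - 13*w - 15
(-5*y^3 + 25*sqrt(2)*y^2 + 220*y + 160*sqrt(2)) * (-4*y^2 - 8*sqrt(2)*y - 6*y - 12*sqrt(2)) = 20*y^5 - 60*sqrt(2)*y^4 + 30*y^4 - 1280*y^3 - 90*sqrt(2)*y^3 - 2400*sqrt(2)*y^2 - 1920*y^2 - 3600*sqrt(2)*y - 2560*y - 3840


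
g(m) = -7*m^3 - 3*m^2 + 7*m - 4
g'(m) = -21*m^2 - 6*m + 7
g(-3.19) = 170.37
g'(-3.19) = -187.56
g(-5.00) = 761.00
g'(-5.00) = -488.00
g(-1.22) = -4.29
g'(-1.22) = -16.94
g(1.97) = -55.37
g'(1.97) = -86.32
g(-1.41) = -0.21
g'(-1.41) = -26.29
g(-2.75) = 99.64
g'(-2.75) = -135.31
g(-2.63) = 84.18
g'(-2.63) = -122.47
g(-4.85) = 690.07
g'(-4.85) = -457.87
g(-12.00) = 11576.00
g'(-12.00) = -2945.00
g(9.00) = -5287.00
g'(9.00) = -1748.00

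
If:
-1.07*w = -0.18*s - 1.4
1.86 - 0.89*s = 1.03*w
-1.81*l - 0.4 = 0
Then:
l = -0.22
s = 0.48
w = 1.39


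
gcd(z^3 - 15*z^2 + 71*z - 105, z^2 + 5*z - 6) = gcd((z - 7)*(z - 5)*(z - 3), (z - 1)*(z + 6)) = 1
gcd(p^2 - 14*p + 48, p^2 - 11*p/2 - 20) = p - 8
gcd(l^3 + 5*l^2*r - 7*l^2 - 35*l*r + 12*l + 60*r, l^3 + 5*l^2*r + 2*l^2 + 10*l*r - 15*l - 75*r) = l^2 + 5*l*r - 3*l - 15*r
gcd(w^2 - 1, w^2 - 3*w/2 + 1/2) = w - 1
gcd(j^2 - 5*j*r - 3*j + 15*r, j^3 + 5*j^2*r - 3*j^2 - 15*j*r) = j - 3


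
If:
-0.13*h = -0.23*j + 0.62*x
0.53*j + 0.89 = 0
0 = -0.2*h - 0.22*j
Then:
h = 1.85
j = -1.68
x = -1.01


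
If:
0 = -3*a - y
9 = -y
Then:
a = 3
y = -9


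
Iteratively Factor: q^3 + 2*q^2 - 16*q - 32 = (q - 4)*(q^2 + 6*q + 8) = (q - 4)*(q + 2)*(q + 4)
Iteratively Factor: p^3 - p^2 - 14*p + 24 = (p - 3)*(p^2 + 2*p - 8) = (p - 3)*(p + 4)*(p - 2)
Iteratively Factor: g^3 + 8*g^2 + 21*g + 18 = (g + 3)*(g^2 + 5*g + 6) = (g + 2)*(g + 3)*(g + 3)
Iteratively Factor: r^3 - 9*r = (r)*(r^2 - 9) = r*(r - 3)*(r + 3)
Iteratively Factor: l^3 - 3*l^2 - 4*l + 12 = (l - 2)*(l^2 - l - 6) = (l - 2)*(l + 2)*(l - 3)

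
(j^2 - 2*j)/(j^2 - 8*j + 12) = j/(j - 6)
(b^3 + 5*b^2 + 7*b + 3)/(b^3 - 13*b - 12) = (b + 1)/(b - 4)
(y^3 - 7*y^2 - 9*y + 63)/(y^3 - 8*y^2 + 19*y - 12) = (y^2 - 4*y - 21)/(y^2 - 5*y + 4)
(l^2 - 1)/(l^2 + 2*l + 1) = (l - 1)/(l + 1)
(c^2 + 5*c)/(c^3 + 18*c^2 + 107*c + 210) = c/(c^2 + 13*c + 42)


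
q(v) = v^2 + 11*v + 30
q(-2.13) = 11.11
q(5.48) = 120.31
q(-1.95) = 12.35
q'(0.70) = 12.40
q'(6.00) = 23.00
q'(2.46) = 15.92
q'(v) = 2*v + 11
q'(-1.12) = 8.76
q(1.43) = 47.77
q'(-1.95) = 7.10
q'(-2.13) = 6.74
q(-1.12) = 18.93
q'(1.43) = 13.86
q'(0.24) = 11.48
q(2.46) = 63.11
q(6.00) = 132.00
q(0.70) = 38.19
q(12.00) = 306.00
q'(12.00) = 35.00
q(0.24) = 32.70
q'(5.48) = 21.96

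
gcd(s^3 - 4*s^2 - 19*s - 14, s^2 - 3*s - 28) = s - 7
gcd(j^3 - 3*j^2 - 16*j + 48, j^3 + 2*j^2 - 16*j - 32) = j^2 - 16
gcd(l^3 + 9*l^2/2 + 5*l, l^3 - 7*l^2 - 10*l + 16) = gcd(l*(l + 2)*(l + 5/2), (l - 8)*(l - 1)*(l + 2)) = l + 2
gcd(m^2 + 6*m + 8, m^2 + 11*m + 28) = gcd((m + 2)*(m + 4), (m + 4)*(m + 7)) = m + 4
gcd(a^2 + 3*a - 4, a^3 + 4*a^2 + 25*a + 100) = a + 4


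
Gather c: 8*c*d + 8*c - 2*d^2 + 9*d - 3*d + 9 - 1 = c*(8*d + 8) - 2*d^2 + 6*d + 8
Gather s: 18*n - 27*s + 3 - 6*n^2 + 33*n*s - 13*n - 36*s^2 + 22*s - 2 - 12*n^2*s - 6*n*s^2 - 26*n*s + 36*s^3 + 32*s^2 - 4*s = -6*n^2 + 5*n + 36*s^3 + s^2*(-6*n - 4) + s*(-12*n^2 + 7*n - 9) + 1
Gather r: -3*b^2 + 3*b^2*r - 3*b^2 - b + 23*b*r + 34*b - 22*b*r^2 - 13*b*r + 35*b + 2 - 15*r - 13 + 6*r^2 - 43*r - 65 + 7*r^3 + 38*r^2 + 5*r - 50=-6*b^2 + 68*b + 7*r^3 + r^2*(44 - 22*b) + r*(3*b^2 + 10*b - 53) - 126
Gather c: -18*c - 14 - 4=-18*c - 18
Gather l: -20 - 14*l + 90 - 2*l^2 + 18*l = -2*l^2 + 4*l + 70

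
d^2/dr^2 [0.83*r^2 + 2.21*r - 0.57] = 1.66000000000000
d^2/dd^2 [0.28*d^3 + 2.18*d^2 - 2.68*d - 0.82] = 1.68*d + 4.36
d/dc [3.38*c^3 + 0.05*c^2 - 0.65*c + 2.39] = 10.14*c^2 + 0.1*c - 0.65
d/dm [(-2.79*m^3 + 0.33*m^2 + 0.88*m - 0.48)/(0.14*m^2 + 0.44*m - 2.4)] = (-0.3906*m^4 - 2.4552*m^3 + 20.11*m^2 - 1.4496*m - 1.9008)/(0.0196*m^4 + 0.1232*m^3 - 0.4784*m^2 - 2.112*m + 5.76)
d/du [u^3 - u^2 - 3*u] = 3*u^2 - 2*u - 3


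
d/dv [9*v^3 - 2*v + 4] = 27*v^2 - 2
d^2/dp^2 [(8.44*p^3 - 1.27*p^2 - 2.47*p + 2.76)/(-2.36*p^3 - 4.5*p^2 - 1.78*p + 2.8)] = (193.412384000001*p^6 + 295.269984*p^5 - 728.345088*p^4 - 558.721904*p^3 + 139.357632*p^2 - 452.35968*p - 42.507008)/(13.144256*p^9 + 75.1896*p^8 + 173.111664*p^7 + 157.76196*p^6 - 47.848728*p^5 - 197.90004*p^4 - 73.421048*p^3 + 79.22544*p^2 + 41.8656*p - 21.952)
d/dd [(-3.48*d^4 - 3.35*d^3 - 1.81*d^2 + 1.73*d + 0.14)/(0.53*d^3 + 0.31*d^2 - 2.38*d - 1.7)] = (-1.8444*d^6 - 2.1576*d^5 + 24.768*d^4 + 37.7762*d^3 + 20.6339*d^2 + 6.0672*d - 2.6078)/(0.2809*d^6 + 0.3286*d^5 - 2.4267*d^4 - 3.2776*d^3 + 4.6104*d^2 + 8.092*d + 2.89)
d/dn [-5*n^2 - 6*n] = -10*n - 6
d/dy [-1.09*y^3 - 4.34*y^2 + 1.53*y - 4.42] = -3.27*y^2 - 8.68*y + 1.53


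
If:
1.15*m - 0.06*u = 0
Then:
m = 0.0521739130434783*u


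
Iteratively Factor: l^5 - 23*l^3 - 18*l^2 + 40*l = (l + 2)*(l^4 - 2*l^3 - 19*l^2 + 20*l) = (l - 5)*(l + 2)*(l^3 + 3*l^2 - 4*l) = (l - 5)*(l + 2)*(l + 4)*(l^2 - l) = l*(l - 5)*(l + 2)*(l + 4)*(l - 1)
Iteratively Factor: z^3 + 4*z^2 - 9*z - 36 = (z - 3)*(z^2 + 7*z + 12) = (z - 3)*(z + 3)*(z + 4)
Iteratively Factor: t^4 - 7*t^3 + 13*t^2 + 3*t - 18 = (t - 3)*(t^3 - 4*t^2 + t + 6) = (t - 3)^2*(t^2 - t - 2) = (t - 3)^2*(t - 2)*(t + 1)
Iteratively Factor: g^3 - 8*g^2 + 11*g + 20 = (g + 1)*(g^2 - 9*g + 20) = (g - 5)*(g + 1)*(g - 4)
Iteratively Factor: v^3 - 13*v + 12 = (v - 3)*(v^2 + 3*v - 4) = (v - 3)*(v + 4)*(v - 1)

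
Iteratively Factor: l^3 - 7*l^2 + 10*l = (l - 2)*(l^2 - 5*l) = (l - 5)*(l - 2)*(l)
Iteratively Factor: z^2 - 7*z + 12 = (z - 4)*(z - 3)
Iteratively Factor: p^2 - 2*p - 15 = (p - 5)*(p + 3)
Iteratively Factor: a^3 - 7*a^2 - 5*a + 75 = (a - 5)*(a^2 - 2*a - 15) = (a - 5)*(a + 3)*(a - 5)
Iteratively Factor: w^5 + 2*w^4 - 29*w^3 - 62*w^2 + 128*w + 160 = (w - 2)*(w^4 + 4*w^3 - 21*w^2 - 104*w - 80) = (w - 2)*(w + 1)*(w^3 + 3*w^2 - 24*w - 80) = (w - 5)*(w - 2)*(w + 1)*(w^2 + 8*w + 16) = (w - 5)*(w - 2)*(w + 1)*(w + 4)*(w + 4)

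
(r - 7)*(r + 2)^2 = r^3 - 3*r^2 - 24*r - 28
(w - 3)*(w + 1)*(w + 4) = w^3 + 2*w^2 - 11*w - 12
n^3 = n^3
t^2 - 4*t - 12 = (t - 6)*(t + 2)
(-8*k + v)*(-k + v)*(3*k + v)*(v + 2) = 24*k^3*v + 48*k^3 - 19*k^2*v^2 - 38*k^2*v - 6*k*v^3 - 12*k*v^2 + v^4 + 2*v^3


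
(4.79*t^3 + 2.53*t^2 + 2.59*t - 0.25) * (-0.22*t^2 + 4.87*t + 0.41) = -1.0538*t^5 + 22.7707*t^4 + 13.7152*t^3 + 13.7056*t^2 - 0.1556*t - 0.1025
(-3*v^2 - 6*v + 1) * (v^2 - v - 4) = -3*v^4 - 3*v^3 + 19*v^2 + 23*v - 4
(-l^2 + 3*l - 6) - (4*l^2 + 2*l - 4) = -5*l^2 + l - 2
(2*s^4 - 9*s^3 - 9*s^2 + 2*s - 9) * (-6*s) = -12*s^5 + 54*s^4 + 54*s^3 - 12*s^2 + 54*s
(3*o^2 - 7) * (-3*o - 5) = -9*o^3 - 15*o^2 + 21*o + 35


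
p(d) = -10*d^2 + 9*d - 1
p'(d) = 9 - 20*d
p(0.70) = 0.40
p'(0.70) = -5.00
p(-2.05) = -61.48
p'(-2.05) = 50.00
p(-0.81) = -14.85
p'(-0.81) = 25.20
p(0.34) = 0.90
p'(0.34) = 2.20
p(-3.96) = -193.46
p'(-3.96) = 88.20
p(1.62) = -12.66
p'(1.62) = -23.40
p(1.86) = -18.86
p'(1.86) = -28.20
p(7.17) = -450.56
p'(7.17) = -134.40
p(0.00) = -1.00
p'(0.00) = 9.00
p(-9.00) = -892.00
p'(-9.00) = 189.00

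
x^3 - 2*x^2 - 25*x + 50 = (x - 5)*(x - 2)*(x + 5)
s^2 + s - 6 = (s - 2)*(s + 3)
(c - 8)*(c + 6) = c^2 - 2*c - 48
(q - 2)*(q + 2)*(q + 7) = q^3 + 7*q^2 - 4*q - 28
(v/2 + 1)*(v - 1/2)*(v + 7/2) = v^3/2 + 5*v^2/2 + 17*v/8 - 7/4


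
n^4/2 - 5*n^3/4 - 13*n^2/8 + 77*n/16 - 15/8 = (n/2 + 1)*(n - 5/2)*(n - 3/2)*(n - 1/2)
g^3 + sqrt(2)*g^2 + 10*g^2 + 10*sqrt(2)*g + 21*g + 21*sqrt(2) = (g + 3)*(g + 7)*(g + sqrt(2))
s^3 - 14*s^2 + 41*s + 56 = (s - 8)*(s - 7)*(s + 1)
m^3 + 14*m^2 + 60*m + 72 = (m + 2)*(m + 6)^2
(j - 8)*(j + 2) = j^2 - 6*j - 16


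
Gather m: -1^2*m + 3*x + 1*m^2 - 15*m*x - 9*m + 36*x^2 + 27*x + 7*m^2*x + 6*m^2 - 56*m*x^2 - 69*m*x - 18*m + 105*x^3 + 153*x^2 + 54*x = m^2*(7*x + 7) + m*(-56*x^2 - 84*x - 28) + 105*x^3 + 189*x^2 + 84*x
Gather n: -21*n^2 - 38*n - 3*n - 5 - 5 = -21*n^2 - 41*n - 10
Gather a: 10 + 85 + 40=135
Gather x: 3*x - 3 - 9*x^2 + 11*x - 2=-9*x^2 + 14*x - 5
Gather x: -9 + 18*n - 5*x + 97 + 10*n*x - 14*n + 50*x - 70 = 4*n + x*(10*n + 45) + 18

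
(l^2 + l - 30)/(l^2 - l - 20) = (l + 6)/(l + 4)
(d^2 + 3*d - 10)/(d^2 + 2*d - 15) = (d - 2)/(d - 3)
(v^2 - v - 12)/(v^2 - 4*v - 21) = (v - 4)/(v - 7)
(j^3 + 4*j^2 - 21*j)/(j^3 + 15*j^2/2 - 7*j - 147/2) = 2*j/(2*j + 7)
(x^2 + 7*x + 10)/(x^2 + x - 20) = (x + 2)/(x - 4)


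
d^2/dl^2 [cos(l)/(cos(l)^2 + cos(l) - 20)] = (2*(2*cos(l) + 1)^2*sin(l)^2*cos(l) - (cos(l)^2 + cos(l) - 20)^2*cos(l) + (cos(l)^2 + cos(l) - 20)*(3*cos(2*l) + 4*cos(3*l) - 1)/2)/(cos(l)^2 + cos(l) - 20)^3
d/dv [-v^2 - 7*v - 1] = -2*v - 7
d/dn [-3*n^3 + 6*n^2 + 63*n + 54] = -9*n^2 + 12*n + 63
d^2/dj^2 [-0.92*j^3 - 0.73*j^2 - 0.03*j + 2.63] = -5.52*j - 1.46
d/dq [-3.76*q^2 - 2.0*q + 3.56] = -7.52*q - 2.0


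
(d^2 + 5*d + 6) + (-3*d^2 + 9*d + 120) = -2*d^2 + 14*d + 126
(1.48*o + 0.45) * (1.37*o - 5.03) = 2.0276*o^2 - 6.8279*o - 2.2635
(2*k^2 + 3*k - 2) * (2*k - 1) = 4*k^3 + 4*k^2 - 7*k + 2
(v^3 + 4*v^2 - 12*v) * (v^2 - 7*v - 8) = v^5 - 3*v^4 - 48*v^3 + 52*v^2 + 96*v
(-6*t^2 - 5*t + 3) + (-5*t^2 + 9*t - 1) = -11*t^2 + 4*t + 2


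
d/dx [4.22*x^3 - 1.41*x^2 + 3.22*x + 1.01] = 12.66*x^2 - 2.82*x + 3.22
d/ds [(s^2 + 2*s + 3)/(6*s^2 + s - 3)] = (-11*s^2 - 42*s - 9)/(36*s^4 + 12*s^3 - 35*s^2 - 6*s + 9)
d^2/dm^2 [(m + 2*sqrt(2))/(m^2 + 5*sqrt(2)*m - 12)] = 2*((m + 2*sqrt(2))*(2*m + 5*sqrt(2))^2 - (3*m + 7*sqrt(2))*(m^2 + 5*sqrt(2)*m - 12))/(m^2 + 5*sqrt(2)*m - 12)^3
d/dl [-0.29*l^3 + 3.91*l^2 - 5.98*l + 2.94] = -0.87*l^2 + 7.82*l - 5.98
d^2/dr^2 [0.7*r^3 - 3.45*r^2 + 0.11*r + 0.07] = 4.2*r - 6.9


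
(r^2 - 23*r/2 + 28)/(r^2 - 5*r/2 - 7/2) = (r - 8)/(r + 1)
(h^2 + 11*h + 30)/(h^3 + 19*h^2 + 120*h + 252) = (h + 5)/(h^2 + 13*h + 42)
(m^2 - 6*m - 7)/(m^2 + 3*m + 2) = (m - 7)/(m + 2)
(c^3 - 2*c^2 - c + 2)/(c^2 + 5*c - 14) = (c^2 - 1)/(c + 7)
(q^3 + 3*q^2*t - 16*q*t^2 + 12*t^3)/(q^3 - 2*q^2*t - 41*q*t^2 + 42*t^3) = (q - 2*t)/(q - 7*t)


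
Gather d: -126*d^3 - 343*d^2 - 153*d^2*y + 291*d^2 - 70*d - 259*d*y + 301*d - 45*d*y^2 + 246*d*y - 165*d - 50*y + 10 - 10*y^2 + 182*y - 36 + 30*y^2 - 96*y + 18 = -126*d^3 + d^2*(-153*y - 52) + d*(-45*y^2 - 13*y + 66) + 20*y^2 + 36*y - 8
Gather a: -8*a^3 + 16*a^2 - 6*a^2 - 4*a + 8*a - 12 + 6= -8*a^3 + 10*a^2 + 4*a - 6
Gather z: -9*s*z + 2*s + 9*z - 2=2*s + z*(9 - 9*s) - 2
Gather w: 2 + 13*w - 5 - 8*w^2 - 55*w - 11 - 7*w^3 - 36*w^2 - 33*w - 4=-7*w^3 - 44*w^2 - 75*w - 18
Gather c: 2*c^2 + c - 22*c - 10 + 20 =2*c^2 - 21*c + 10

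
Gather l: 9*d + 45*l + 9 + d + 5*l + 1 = 10*d + 50*l + 10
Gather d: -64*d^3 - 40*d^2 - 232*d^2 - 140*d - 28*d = -64*d^3 - 272*d^2 - 168*d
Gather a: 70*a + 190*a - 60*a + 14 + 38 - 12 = 200*a + 40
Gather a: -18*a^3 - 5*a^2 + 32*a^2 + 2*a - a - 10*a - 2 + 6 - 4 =-18*a^3 + 27*a^2 - 9*a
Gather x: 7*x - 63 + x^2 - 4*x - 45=x^2 + 3*x - 108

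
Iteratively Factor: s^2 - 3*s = (s)*(s - 3)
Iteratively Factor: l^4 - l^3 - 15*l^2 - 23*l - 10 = (l + 1)*(l^3 - 2*l^2 - 13*l - 10) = (l + 1)*(l + 2)*(l^2 - 4*l - 5) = (l + 1)^2*(l + 2)*(l - 5)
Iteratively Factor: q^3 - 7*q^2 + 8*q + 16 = (q - 4)*(q^2 - 3*q - 4) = (q - 4)^2*(q + 1)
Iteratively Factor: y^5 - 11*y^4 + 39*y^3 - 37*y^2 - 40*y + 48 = (y + 1)*(y^4 - 12*y^3 + 51*y^2 - 88*y + 48) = (y - 4)*(y + 1)*(y^3 - 8*y^2 + 19*y - 12) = (y - 4)*(y - 1)*(y + 1)*(y^2 - 7*y + 12) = (y - 4)*(y - 3)*(y - 1)*(y + 1)*(y - 4)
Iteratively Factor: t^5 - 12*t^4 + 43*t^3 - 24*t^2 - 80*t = (t + 1)*(t^4 - 13*t^3 + 56*t^2 - 80*t) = (t - 5)*(t + 1)*(t^3 - 8*t^2 + 16*t) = (t - 5)*(t - 4)*(t + 1)*(t^2 - 4*t) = (t - 5)*(t - 4)^2*(t + 1)*(t)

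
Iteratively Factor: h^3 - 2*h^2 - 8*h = (h + 2)*(h^2 - 4*h) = h*(h + 2)*(h - 4)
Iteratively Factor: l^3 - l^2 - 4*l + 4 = (l - 1)*(l^2 - 4) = (l - 2)*(l - 1)*(l + 2)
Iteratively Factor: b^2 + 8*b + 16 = (b + 4)*(b + 4)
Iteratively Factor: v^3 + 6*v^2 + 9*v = (v + 3)*(v^2 + 3*v) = (v + 3)^2*(v)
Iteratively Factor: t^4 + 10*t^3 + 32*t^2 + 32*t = (t + 2)*(t^3 + 8*t^2 + 16*t) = (t + 2)*(t + 4)*(t^2 + 4*t) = t*(t + 2)*(t + 4)*(t + 4)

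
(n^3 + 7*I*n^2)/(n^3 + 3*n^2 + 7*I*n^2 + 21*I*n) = n/(n + 3)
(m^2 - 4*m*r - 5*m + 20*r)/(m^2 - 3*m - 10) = (m - 4*r)/(m + 2)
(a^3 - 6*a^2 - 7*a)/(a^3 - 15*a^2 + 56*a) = (a + 1)/(a - 8)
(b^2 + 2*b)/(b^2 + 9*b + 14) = b/(b + 7)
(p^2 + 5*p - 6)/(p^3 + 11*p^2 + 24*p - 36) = 1/(p + 6)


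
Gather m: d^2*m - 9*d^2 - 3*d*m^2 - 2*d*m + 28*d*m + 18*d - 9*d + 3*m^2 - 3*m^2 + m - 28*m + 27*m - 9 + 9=-9*d^2 - 3*d*m^2 + 9*d + m*(d^2 + 26*d)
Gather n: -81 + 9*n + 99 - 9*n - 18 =0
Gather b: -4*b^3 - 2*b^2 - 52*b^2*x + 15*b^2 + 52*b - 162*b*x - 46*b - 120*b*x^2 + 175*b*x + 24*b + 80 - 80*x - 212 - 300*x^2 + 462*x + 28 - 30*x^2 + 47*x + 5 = -4*b^3 + b^2*(13 - 52*x) + b*(-120*x^2 + 13*x + 30) - 330*x^2 + 429*x - 99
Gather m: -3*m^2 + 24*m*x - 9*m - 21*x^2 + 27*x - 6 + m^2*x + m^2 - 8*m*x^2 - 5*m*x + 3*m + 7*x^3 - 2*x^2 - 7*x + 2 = m^2*(x - 2) + m*(-8*x^2 + 19*x - 6) + 7*x^3 - 23*x^2 + 20*x - 4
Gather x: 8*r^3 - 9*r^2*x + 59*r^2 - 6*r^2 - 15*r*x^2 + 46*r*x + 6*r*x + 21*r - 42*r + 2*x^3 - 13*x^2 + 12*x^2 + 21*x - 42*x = 8*r^3 + 53*r^2 - 21*r + 2*x^3 + x^2*(-15*r - 1) + x*(-9*r^2 + 52*r - 21)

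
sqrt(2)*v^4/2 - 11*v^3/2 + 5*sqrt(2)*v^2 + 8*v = v*(v - 4*sqrt(2))*(v - 2*sqrt(2))*(sqrt(2)*v/2 + 1/2)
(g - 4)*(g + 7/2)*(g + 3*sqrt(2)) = g^3 - g^2/2 + 3*sqrt(2)*g^2 - 14*g - 3*sqrt(2)*g/2 - 42*sqrt(2)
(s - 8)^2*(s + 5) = s^3 - 11*s^2 - 16*s + 320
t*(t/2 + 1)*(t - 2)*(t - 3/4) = t^4/2 - 3*t^3/8 - 2*t^2 + 3*t/2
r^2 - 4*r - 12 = (r - 6)*(r + 2)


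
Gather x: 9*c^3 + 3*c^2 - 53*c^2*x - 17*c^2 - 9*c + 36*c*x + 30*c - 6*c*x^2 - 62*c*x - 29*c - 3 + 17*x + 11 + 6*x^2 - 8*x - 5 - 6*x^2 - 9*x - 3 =9*c^3 - 14*c^2 - 6*c*x^2 - 8*c + x*(-53*c^2 - 26*c)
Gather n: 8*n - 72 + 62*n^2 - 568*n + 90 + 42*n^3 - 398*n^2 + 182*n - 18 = 42*n^3 - 336*n^2 - 378*n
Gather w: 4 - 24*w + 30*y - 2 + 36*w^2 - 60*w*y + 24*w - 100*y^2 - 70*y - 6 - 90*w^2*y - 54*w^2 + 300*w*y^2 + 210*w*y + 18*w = w^2*(-90*y - 18) + w*(300*y^2 + 150*y + 18) - 100*y^2 - 40*y - 4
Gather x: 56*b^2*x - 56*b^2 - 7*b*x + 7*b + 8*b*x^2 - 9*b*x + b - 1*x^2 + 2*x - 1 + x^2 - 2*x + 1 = -56*b^2 + 8*b*x^2 + 8*b + x*(56*b^2 - 16*b)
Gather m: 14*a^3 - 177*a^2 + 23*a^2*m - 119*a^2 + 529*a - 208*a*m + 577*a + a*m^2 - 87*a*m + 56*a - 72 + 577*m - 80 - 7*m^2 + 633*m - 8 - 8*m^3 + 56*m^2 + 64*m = 14*a^3 - 296*a^2 + 1162*a - 8*m^3 + m^2*(a + 49) + m*(23*a^2 - 295*a + 1274) - 160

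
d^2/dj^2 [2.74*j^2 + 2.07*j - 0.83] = 5.48000000000000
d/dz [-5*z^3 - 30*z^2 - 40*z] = -15*z^2 - 60*z - 40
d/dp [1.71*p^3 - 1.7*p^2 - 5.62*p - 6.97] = 5.13*p^2 - 3.4*p - 5.62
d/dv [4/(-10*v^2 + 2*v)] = 2*(10*v - 1)/(v^2*(5*v - 1)^2)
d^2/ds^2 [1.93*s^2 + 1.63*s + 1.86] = 3.86000000000000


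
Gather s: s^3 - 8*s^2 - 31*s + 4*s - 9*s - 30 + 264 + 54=s^3 - 8*s^2 - 36*s + 288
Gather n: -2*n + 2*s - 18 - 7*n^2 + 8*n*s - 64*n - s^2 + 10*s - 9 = -7*n^2 + n*(8*s - 66) - s^2 + 12*s - 27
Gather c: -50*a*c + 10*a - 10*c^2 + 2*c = 10*a - 10*c^2 + c*(2 - 50*a)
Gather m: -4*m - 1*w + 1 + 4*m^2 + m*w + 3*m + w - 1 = 4*m^2 + m*(w - 1)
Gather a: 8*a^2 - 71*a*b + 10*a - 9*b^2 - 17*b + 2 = 8*a^2 + a*(10 - 71*b) - 9*b^2 - 17*b + 2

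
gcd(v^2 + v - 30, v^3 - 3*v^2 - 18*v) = 1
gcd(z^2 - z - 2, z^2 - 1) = z + 1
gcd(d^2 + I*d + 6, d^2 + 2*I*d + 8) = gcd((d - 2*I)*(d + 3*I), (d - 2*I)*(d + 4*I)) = d - 2*I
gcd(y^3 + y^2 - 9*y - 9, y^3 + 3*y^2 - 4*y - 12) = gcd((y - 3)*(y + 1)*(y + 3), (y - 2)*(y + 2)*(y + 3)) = y + 3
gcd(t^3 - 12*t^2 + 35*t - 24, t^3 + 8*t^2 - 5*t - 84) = t - 3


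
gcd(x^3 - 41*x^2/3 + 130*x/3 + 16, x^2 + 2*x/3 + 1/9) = x + 1/3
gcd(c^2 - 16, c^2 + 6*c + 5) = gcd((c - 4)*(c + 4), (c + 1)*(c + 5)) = 1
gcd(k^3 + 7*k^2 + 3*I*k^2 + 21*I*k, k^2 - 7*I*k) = k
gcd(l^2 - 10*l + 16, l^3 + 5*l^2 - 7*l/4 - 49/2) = l - 2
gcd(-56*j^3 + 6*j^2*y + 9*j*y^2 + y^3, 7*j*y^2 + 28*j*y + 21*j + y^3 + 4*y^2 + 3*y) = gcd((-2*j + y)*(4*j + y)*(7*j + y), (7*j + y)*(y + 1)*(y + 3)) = 7*j + y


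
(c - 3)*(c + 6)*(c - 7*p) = c^3 - 7*c^2*p + 3*c^2 - 21*c*p - 18*c + 126*p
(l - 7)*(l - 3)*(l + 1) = l^3 - 9*l^2 + 11*l + 21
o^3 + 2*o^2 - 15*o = o*(o - 3)*(o + 5)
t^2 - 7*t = t*(t - 7)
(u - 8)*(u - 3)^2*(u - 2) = u^4 - 16*u^3 + 85*u^2 - 186*u + 144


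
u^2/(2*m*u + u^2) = u/(2*m + u)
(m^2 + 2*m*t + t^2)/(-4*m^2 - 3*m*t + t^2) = (m + t)/(-4*m + t)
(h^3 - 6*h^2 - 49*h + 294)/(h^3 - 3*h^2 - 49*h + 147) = (h - 6)/(h - 3)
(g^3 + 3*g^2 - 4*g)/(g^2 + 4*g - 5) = g*(g + 4)/(g + 5)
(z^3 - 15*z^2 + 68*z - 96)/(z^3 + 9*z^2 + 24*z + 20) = (z^3 - 15*z^2 + 68*z - 96)/(z^3 + 9*z^2 + 24*z + 20)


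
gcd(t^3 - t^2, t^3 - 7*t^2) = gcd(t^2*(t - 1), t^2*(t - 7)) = t^2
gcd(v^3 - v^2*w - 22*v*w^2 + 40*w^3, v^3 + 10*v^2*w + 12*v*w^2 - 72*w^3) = v - 2*w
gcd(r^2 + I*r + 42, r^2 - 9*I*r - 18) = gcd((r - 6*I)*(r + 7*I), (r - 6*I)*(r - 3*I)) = r - 6*I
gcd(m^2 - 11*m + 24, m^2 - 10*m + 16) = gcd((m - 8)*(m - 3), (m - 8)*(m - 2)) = m - 8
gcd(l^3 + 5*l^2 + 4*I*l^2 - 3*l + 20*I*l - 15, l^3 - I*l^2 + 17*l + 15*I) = l^2 + 4*I*l - 3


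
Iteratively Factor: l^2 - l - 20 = (l - 5)*(l + 4)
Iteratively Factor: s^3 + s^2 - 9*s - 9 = (s + 3)*(s^2 - 2*s - 3) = (s + 1)*(s + 3)*(s - 3)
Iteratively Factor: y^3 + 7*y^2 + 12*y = (y)*(y^2 + 7*y + 12) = y*(y + 3)*(y + 4)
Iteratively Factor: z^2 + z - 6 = (z + 3)*(z - 2)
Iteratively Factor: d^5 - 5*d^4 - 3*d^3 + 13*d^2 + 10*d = (d + 1)*(d^4 - 6*d^3 + 3*d^2 + 10*d) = (d - 2)*(d + 1)*(d^3 - 4*d^2 - 5*d) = (d - 2)*(d + 1)^2*(d^2 - 5*d) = (d - 5)*(d - 2)*(d + 1)^2*(d)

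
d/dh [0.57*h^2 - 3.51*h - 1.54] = 1.14*h - 3.51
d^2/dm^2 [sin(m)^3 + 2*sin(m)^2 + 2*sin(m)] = -9*sin(m)^3 - 8*sin(m)^2 + 4*sin(m) + 4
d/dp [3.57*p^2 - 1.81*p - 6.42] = 7.14*p - 1.81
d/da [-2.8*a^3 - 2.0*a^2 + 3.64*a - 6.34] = -8.4*a^2 - 4.0*a + 3.64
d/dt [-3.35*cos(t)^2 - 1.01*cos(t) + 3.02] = (6.7*cos(t) + 1.01)*sin(t)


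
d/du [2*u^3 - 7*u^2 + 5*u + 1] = 6*u^2 - 14*u + 5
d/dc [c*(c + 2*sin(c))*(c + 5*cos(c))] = -c*(c + 2*sin(c))*(5*sin(c) - 1) + c*(c + 5*cos(c))*(2*cos(c) + 1) + (c + 2*sin(c))*(c + 5*cos(c))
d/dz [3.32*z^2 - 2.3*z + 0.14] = 6.64*z - 2.3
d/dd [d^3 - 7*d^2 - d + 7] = 3*d^2 - 14*d - 1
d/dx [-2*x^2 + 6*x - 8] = 6 - 4*x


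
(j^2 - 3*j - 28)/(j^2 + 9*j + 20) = (j - 7)/(j + 5)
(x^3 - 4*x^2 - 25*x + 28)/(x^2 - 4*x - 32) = (x^2 - 8*x + 7)/(x - 8)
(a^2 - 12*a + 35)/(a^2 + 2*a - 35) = (a - 7)/(a + 7)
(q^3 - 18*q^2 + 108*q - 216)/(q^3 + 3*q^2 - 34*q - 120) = (q^2 - 12*q + 36)/(q^2 + 9*q + 20)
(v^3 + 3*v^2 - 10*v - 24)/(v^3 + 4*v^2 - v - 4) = (v^2 - v - 6)/(v^2 - 1)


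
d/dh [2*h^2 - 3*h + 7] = 4*h - 3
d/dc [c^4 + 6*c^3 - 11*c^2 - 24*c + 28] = 4*c^3 + 18*c^2 - 22*c - 24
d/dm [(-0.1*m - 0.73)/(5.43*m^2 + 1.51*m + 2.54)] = (0.543*m^2 + 7.9278*m + 0.8483)/(29.4849*m^4 + 16.3986*m^3 + 29.8645*m^2 + 7.6708*m + 6.4516)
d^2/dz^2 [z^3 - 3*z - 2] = 6*z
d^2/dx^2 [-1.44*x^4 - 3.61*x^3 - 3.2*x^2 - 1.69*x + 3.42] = -17.28*x^2 - 21.66*x - 6.4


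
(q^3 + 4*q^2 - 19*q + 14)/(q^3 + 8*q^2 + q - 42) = (q - 1)/(q + 3)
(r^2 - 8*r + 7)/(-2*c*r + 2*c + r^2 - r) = (r - 7)/(-2*c + r)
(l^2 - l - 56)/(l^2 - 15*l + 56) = (l + 7)/(l - 7)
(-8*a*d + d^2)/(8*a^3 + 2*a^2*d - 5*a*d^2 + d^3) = d*(-8*a + d)/(8*a^3 + 2*a^2*d - 5*a*d^2 + d^3)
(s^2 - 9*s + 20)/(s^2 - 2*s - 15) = (s - 4)/(s + 3)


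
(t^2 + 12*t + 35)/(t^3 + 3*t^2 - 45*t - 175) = (t + 7)/(t^2 - 2*t - 35)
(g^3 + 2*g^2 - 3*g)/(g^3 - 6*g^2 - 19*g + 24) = g/(g - 8)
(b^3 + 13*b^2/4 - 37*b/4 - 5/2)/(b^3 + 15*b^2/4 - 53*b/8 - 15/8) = 2*(b - 2)/(2*b - 3)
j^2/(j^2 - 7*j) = j/(j - 7)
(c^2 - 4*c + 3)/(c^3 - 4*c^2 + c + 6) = (c - 1)/(c^2 - c - 2)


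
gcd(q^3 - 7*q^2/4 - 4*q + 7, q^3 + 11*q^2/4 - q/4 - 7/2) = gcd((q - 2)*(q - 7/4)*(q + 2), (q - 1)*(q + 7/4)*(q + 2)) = q + 2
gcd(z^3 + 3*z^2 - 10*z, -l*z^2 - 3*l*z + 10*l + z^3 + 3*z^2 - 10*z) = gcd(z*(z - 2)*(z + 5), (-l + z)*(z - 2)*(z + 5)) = z^2 + 3*z - 10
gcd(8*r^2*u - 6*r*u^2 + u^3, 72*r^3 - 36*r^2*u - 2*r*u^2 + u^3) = 2*r - u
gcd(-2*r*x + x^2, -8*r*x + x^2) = x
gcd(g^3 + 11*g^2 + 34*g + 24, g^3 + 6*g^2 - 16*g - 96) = g^2 + 10*g + 24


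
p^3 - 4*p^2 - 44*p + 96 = (p - 8)*(p - 2)*(p + 6)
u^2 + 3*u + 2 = (u + 1)*(u + 2)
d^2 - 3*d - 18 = (d - 6)*(d + 3)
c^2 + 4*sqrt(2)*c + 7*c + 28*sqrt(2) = (c + 7)*(c + 4*sqrt(2))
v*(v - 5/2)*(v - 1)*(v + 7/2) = v^4 - 39*v^2/4 + 35*v/4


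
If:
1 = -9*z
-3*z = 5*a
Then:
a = 1/15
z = -1/9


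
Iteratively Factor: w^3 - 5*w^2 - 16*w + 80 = (w - 5)*(w^2 - 16) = (w - 5)*(w + 4)*(w - 4)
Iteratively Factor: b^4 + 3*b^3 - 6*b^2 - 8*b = (b + 4)*(b^3 - b^2 - 2*b) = b*(b + 4)*(b^2 - b - 2) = b*(b + 1)*(b + 4)*(b - 2)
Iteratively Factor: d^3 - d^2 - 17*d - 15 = (d + 3)*(d^2 - 4*d - 5) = (d + 1)*(d + 3)*(d - 5)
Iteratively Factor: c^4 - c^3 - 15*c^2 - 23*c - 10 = (c + 1)*(c^3 - 2*c^2 - 13*c - 10) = (c + 1)^2*(c^2 - 3*c - 10) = (c - 5)*(c + 1)^2*(c + 2)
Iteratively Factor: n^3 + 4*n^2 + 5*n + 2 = (n + 1)*(n^2 + 3*n + 2) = (n + 1)^2*(n + 2)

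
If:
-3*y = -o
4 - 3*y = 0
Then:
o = 4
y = 4/3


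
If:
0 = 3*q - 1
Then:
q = 1/3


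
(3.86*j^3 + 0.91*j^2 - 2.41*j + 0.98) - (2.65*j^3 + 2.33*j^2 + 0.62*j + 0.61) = 1.21*j^3 - 1.42*j^2 - 3.03*j + 0.37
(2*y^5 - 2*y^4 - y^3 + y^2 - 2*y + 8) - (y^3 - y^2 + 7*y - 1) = 2*y^5 - 2*y^4 - 2*y^3 + 2*y^2 - 9*y + 9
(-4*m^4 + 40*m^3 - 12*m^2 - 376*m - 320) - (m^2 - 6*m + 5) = -4*m^4 + 40*m^3 - 13*m^2 - 370*m - 325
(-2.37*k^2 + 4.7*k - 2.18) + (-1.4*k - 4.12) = -2.37*k^2 + 3.3*k - 6.3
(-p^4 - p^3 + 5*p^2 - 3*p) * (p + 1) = -p^5 - 2*p^4 + 4*p^3 + 2*p^2 - 3*p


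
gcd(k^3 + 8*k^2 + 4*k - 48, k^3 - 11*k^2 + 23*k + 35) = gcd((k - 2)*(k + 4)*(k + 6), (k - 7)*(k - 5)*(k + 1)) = 1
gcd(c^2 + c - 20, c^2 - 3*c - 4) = c - 4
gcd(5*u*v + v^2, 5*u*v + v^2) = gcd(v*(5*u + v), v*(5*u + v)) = 5*u*v + v^2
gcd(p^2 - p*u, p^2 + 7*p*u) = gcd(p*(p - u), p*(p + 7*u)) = p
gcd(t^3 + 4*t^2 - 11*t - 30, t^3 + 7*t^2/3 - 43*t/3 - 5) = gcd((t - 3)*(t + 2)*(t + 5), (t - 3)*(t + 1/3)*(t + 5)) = t^2 + 2*t - 15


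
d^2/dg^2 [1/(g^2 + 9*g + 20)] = 2*(-g^2 - 9*g + (2*g + 9)^2 - 20)/(g^2 + 9*g + 20)^3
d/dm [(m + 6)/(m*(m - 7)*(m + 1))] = 2*(-m^3 - 6*m^2 + 36*m + 21)/(m^2*(m^4 - 12*m^3 + 22*m^2 + 84*m + 49))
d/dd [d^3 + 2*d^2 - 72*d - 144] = 3*d^2 + 4*d - 72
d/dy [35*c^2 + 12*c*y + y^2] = 12*c + 2*y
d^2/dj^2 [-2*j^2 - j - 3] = -4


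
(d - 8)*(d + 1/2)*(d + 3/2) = d^3 - 6*d^2 - 61*d/4 - 6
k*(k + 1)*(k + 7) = k^3 + 8*k^2 + 7*k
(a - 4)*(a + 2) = a^2 - 2*a - 8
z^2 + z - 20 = (z - 4)*(z + 5)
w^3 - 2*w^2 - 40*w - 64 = (w - 8)*(w + 2)*(w + 4)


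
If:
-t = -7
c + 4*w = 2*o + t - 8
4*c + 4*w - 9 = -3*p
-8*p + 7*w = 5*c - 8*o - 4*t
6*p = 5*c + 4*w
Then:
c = 2106/965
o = -53/386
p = 1199/965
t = 7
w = -834/965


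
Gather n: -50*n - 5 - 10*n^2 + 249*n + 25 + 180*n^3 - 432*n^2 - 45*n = 180*n^3 - 442*n^2 + 154*n + 20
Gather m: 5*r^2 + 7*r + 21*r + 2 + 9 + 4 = 5*r^2 + 28*r + 15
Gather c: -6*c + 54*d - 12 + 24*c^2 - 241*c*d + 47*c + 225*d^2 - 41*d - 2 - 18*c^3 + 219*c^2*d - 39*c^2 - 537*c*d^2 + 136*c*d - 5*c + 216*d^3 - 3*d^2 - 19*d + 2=-18*c^3 + c^2*(219*d - 15) + c*(-537*d^2 - 105*d + 36) + 216*d^3 + 222*d^2 - 6*d - 12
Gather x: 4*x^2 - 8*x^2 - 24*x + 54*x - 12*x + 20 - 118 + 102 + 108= -4*x^2 + 18*x + 112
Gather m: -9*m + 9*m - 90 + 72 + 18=0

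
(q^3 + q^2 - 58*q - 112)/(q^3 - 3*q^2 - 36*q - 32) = (q^2 + 9*q + 14)/(q^2 + 5*q + 4)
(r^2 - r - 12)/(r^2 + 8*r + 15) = (r - 4)/(r + 5)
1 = 1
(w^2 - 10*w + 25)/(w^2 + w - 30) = (w - 5)/(w + 6)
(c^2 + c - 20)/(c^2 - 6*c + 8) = (c + 5)/(c - 2)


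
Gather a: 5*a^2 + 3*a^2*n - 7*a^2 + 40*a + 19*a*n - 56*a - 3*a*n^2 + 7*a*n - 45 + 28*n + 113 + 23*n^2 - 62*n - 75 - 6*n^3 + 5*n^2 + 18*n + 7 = a^2*(3*n - 2) + a*(-3*n^2 + 26*n - 16) - 6*n^3 + 28*n^2 - 16*n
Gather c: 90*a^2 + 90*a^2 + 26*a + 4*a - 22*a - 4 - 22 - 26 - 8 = 180*a^2 + 8*a - 60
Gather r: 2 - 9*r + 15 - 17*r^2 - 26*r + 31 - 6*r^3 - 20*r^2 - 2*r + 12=-6*r^3 - 37*r^2 - 37*r + 60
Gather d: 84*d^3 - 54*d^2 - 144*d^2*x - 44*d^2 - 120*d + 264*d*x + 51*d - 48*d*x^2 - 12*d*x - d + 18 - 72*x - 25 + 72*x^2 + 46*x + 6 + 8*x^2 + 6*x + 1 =84*d^3 + d^2*(-144*x - 98) + d*(-48*x^2 + 252*x - 70) + 80*x^2 - 20*x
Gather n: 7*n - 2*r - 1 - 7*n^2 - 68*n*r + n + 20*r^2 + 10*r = -7*n^2 + n*(8 - 68*r) + 20*r^2 + 8*r - 1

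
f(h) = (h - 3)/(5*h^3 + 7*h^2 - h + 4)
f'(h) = (h - 3)*(-15*h^2 - 14*h + 1)/(5*h^3 + 7*h^2 - h + 4)^2 + 1/(5*h^3 + 7*h^2 - h + 4)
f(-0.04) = -0.75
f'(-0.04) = -0.04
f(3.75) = 0.00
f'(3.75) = 0.00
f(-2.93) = 0.10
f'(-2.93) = 0.13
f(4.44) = 0.00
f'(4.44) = 0.00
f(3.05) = 0.00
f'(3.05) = 0.00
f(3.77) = 0.00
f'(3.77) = 0.00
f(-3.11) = 0.08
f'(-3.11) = 0.09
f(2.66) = -0.00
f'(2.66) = 0.01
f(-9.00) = 0.00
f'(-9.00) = 0.00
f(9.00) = 0.00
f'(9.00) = 0.00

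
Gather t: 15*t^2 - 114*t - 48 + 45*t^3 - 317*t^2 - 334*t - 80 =45*t^3 - 302*t^2 - 448*t - 128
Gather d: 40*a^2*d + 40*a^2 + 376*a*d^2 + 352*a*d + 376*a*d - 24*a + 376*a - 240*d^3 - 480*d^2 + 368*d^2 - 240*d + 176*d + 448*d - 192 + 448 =40*a^2 + 352*a - 240*d^3 + d^2*(376*a - 112) + d*(40*a^2 + 728*a + 384) + 256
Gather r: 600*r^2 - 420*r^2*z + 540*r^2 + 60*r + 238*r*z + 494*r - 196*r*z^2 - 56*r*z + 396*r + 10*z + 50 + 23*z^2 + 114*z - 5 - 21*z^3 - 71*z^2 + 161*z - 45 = r^2*(1140 - 420*z) + r*(-196*z^2 + 182*z + 950) - 21*z^3 - 48*z^2 + 285*z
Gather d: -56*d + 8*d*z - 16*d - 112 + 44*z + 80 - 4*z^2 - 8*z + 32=d*(8*z - 72) - 4*z^2 + 36*z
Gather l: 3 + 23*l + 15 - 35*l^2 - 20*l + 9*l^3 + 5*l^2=9*l^3 - 30*l^2 + 3*l + 18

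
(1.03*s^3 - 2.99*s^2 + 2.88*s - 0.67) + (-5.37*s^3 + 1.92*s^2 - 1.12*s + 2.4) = -4.34*s^3 - 1.07*s^2 + 1.76*s + 1.73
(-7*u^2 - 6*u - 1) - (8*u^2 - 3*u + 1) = -15*u^2 - 3*u - 2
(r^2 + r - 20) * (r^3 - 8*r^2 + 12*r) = r^5 - 7*r^4 - 16*r^3 + 172*r^2 - 240*r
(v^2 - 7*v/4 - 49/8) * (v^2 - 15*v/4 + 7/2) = v^4 - 11*v^3/2 + 63*v^2/16 + 539*v/32 - 343/16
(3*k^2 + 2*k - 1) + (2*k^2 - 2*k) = 5*k^2 - 1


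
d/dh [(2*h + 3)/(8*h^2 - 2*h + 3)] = 4*(-4*h^2 - 12*h + 3)/(64*h^4 - 32*h^3 + 52*h^2 - 12*h + 9)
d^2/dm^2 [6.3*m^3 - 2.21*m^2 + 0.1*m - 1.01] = 37.8*m - 4.42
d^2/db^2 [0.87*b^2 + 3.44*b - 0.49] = 1.74000000000000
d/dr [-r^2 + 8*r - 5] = 8 - 2*r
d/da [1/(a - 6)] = -1/(a - 6)^2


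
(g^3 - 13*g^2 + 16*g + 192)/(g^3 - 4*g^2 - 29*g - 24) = (g - 8)/(g + 1)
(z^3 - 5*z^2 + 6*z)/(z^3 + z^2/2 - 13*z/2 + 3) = 2*z*(z - 3)/(2*z^2 + 5*z - 3)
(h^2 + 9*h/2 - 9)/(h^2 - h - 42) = (h - 3/2)/(h - 7)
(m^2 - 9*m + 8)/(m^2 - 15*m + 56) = (m - 1)/(m - 7)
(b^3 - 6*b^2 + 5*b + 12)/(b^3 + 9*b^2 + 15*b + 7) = (b^2 - 7*b + 12)/(b^2 + 8*b + 7)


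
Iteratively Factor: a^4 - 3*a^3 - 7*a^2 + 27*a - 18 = (a - 3)*(a^3 - 7*a + 6) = (a - 3)*(a - 2)*(a^2 + 2*a - 3) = (a - 3)*(a - 2)*(a + 3)*(a - 1)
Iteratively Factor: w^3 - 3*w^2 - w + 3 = (w - 3)*(w^2 - 1) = (w - 3)*(w + 1)*(w - 1)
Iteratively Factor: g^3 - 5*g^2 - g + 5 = (g - 1)*(g^2 - 4*g - 5) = (g - 5)*(g - 1)*(g + 1)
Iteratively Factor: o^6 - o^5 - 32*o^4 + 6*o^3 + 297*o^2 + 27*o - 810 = (o + 3)*(o^5 - 4*o^4 - 20*o^3 + 66*o^2 + 99*o - 270) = (o - 3)*(o + 3)*(o^4 - o^3 - 23*o^2 - 3*o + 90) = (o - 3)*(o + 3)^2*(o^3 - 4*o^2 - 11*o + 30) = (o - 3)*(o - 2)*(o + 3)^2*(o^2 - 2*o - 15) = (o - 3)*(o - 2)*(o + 3)^3*(o - 5)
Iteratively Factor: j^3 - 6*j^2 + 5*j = (j - 1)*(j^2 - 5*j) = j*(j - 1)*(j - 5)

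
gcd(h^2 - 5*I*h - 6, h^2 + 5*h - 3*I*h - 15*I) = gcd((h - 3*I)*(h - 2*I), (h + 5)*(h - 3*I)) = h - 3*I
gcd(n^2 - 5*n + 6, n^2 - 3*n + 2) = n - 2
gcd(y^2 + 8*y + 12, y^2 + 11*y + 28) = 1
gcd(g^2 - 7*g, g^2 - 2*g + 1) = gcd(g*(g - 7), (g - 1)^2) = 1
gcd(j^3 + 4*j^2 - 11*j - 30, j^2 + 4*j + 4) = j + 2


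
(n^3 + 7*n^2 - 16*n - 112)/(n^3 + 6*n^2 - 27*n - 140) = (n - 4)/(n - 5)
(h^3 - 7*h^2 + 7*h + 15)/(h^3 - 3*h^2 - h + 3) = (h - 5)/(h - 1)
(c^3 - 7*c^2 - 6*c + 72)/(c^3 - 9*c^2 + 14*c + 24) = (c + 3)/(c + 1)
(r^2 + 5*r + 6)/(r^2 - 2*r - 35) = (r^2 + 5*r + 6)/(r^2 - 2*r - 35)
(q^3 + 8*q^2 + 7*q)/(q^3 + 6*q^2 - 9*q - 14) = q/(q - 2)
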